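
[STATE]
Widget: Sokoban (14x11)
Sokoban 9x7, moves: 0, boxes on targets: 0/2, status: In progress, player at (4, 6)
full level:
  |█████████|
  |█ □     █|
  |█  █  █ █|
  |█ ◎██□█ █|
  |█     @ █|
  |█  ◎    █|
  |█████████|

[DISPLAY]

█████████     
█ □     █     
█  █  █ █     
█ ◎██□█ █     
█     @ █     
█  ◎    █     
█████████     
Moves: 0  0/2 
              
              
              


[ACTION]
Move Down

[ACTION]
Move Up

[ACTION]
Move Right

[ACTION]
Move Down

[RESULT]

█████████     
█ □     █     
█  █  █ █     
█ ◎██□█ █     
█       █     
█  ◎   @█     
█████████     
Moves: 4  0/2 
              
              
              


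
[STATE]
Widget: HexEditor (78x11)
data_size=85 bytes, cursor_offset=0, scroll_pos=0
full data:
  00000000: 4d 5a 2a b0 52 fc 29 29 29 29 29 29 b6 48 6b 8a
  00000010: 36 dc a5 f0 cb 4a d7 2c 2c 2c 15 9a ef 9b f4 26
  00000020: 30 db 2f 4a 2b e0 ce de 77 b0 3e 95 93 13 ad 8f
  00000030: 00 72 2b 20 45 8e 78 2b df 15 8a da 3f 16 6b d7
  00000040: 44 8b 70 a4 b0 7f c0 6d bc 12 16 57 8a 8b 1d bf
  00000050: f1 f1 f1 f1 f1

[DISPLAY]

00000000  4D 5a 2a b0 52 fc 29 29  29 29 29 29 b6 48 6b 8a  |MZ*.R.)))))).Hk.|
00000010  36 dc a5 f0 cb 4a d7 2c  2c 2c 15 9a ef 9b f4 26  |6....J.,,,.....&|
00000020  30 db 2f 4a 2b e0 ce de  77 b0 3e 95 93 13 ad 8f  |0./J+...w.>.....|
00000030  00 72 2b 20 45 8e 78 2b  df 15 8a da 3f 16 6b d7  |.r+ E.x+....?.k.|
00000040  44 8b 70 a4 b0 7f c0 6d  bc 12 16 57 8a 8b 1d bf  |D.p....m...W....|
00000050  f1 f1 f1 f1 f1                                    |.....           |
                                                                              
                                                                              
                                                                              
                                                                              
                                                                              


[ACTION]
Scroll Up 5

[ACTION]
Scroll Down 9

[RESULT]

00000050  f1 f1 f1 f1 f1                                    |.....           |
                                                                              
                                                                              
                                                                              
                                                                              
                                                                              
                                                                              
                                                                              
                                                                              
                                                                              
                                                                              


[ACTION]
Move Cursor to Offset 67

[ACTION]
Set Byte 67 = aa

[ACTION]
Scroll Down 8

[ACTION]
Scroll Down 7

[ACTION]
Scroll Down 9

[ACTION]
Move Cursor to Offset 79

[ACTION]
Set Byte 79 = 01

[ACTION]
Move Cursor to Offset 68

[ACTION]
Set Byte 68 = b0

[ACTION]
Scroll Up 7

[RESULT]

00000000  4d 5a 2a b0 52 fc 29 29  29 29 29 29 b6 48 6b 8a  |MZ*.R.)))))).Hk.|
00000010  36 dc a5 f0 cb 4a d7 2c  2c 2c 15 9a ef 9b f4 26  |6....J.,,,.....&|
00000020  30 db 2f 4a 2b e0 ce de  77 b0 3e 95 93 13 ad 8f  |0./J+...w.>.....|
00000030  00 72 2b 20 45 8e 78 2b  df 15 8a da 3f 16 6b d7  |.r+ E.x+....?.k.|
00000040  44 8b 70 aa B0 7f c0 6d  bc 12 16 57 8a 8b 1d 01  |D.p....m...W....|
00000050  f1 f1 f1 f1 f1                                    |.....           |
                                                                              
                                                                              
                                                                              
                                                                              
                                                                              


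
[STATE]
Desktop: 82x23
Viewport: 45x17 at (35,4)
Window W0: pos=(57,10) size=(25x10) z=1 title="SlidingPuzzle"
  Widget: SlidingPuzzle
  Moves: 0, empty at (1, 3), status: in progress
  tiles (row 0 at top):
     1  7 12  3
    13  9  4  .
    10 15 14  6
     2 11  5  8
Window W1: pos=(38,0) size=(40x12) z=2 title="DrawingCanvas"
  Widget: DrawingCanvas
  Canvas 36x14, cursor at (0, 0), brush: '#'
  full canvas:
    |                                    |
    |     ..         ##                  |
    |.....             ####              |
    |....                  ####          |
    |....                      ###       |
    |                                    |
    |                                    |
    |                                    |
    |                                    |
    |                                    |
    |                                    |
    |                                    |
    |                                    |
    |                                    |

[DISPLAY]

   ┃     ..         ##                    ┃  
   ┃.....             ####                ┃  
   ┃....                  ####            ┃  
   ┃....                      ###         ┃  
   ┃                                      ┃  
   ┃                                      ┃  
   ┃                                      ┃━━
   ┗━━━━━━━━━━━━━━━━━━━━━━━━━━━━━━━━━━━━━━┛  
                      ┠──────────────────────
                      ┃┌────┬────┬────┬────┐ 
                      ┃│  1 │  7 │ 12 │  3 │ 
                      ┃├────┼────┼────┼────┤ 
                      ┃│ 13 │  9 │  4 │    │ 
                      ┃├────┼────┼────┼────┤ 
                      ┃│ 10 │ 15 │ 14 │  6 │ 
                      ┗━━━━━━━━━━━━━━━━━━━━━━
                                             


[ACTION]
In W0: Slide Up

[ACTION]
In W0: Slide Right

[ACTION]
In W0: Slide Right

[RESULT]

   ┃     ..         ##                    ┃  
   ┃.....             ####                ┃  
   ┃....                  ####            ┃  
   ┃....                      ###         ┃  
   ┃                                      ┃  
   ┃                                      ┃  
   ┃                                      ┃━━
   ┗━━━━━━━━━━━━━━━━━━━━━━━━━━━━━━━━━━━━━━┛  
                      ┠──────────────────────
                      ┃┌────┬────┬────┬────┐ 
                      ┃│  1 │  7 │ 12 │  3 │ 
                      ┃├────┼────┼────┼────┤ 
                      ┃│ 13 │  9 │  4 │  6 │ 
                      ┃├────┼────┼────┼────┤ 
                      ┃│ 10 │    │ 15 │ 14 │ 
                      ┗━━━━━━━━━━━━━━━━━━━━━━
                                             


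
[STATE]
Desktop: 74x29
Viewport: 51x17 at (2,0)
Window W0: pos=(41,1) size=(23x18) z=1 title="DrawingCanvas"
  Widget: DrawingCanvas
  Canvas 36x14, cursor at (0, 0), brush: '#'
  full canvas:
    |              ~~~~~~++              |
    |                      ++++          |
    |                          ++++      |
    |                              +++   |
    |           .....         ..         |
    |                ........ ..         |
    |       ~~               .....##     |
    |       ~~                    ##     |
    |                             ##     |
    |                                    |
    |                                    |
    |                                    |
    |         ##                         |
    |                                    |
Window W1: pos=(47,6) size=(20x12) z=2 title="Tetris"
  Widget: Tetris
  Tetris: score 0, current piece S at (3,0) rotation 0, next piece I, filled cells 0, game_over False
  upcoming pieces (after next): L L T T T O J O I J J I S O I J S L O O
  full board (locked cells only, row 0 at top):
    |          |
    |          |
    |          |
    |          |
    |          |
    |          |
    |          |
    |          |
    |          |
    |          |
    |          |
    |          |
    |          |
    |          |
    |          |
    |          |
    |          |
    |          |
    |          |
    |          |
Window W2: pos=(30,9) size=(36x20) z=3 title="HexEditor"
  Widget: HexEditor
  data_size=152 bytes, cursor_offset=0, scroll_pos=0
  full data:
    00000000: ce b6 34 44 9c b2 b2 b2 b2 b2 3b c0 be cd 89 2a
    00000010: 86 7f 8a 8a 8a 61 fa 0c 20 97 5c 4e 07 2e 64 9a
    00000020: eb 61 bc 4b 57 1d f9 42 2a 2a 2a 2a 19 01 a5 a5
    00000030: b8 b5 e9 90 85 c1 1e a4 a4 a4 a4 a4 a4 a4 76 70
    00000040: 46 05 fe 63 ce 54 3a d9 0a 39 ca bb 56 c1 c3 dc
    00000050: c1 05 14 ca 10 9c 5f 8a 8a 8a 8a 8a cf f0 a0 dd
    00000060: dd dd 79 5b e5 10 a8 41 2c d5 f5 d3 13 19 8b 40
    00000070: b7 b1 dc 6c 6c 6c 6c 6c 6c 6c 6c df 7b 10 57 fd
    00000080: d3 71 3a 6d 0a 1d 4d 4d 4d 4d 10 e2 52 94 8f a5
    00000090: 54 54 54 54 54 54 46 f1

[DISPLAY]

                                                   
                                       ┏━━━━━━━━━━━
                                       ┃ DrawingCan
                                       ┠───────────
                                       ┃+          
                                       ┃           
                                       ┃     ┏━━━━━
                                       ┃     ┃ Tetr
                                       ┃     ┠─────
                            ┏━━━━━━━━━━━━━━━━━━━━━━
                            ┃ HexEditor            
                            ┠──────────────────────
                            ┃00000000  CE b6 34 44 
                            ┃00000010  86 7f 8a 8a 
                            ┃00000020  eb 61 bc 4b 
                            ┃00000030  b8 b5 e9 90 
                            ┃00000040  46 05 fe 63 


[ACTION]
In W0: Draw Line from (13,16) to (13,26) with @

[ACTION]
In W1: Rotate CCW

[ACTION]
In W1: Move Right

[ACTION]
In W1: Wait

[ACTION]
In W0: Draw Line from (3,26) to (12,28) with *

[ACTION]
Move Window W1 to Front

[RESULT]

                                                   
                                       ┏━━━━━━━━━━━
                                       ┃ DrawingCan
                                       ┠───────────
                                       ┃+          
                                       ┃           
                                       ┃     ┏━━━━━
                                       ┃     ┃ Tetr
                                       ┃     ┠─────
                            ┏━━━━━━━━━━━━━━━━┃     
                            ┃ HexEditor      ┃     
                            ┠────────────────┃     
                            ┃00000000  CE b6 ┃     
                            ┃00000010  86 7f ┃     
                            ┃00000020  eb 61 ┃     
                            ┃00000030  b8 b5 ┃     
                            ┃00000040  46 05 ┃     


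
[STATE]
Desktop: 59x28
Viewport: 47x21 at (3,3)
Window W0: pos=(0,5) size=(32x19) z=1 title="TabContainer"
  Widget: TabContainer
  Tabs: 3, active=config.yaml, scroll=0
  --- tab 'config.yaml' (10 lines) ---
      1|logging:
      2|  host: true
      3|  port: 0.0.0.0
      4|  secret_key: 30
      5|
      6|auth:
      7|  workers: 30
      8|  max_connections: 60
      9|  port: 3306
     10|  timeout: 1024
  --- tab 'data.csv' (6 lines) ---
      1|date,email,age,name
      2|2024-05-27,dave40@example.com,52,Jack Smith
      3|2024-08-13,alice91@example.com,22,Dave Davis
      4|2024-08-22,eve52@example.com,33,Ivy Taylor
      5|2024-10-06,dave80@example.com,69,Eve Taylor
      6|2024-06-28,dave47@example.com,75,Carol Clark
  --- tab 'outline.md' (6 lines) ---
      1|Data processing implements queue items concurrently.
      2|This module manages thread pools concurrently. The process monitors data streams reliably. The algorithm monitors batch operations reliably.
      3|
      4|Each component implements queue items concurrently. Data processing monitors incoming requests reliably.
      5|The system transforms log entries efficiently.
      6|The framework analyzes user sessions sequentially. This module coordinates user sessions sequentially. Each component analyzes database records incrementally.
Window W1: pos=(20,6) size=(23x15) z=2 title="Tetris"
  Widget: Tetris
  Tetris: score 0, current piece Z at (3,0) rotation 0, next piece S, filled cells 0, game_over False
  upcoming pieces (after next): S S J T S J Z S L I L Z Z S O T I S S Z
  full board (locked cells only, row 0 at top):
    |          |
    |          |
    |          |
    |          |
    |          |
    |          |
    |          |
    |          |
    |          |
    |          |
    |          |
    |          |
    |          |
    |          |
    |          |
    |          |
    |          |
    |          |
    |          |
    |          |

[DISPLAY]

                                               
                                               
━━━━━━━━━━━━━━━━━━━━━━━━━━━━┓                  
abContainer      ┏━━━━━━━━━━━━━━━━━━━━━┓       
─────────────────┃ Tetris              ┃       
onfig.yaml]│ data┠─────────────────────┨       
─────────────────┃          │Next:     ┃       
gging:           ┃          │ ░░       ┃       
host: true       ┃          │░░        ┃       
port: 0.0.0.0    ┃          │          ┃       
secret_key: 30   ┃          │          ┃       
                 ┃          │          ┃       
th:              ┃          │Score:    ┃       
workers: 30      ┃          │0         ┃       
max_connections: ┃          │          ┃       
port: 3306       ┃          │          ┃       
timeout: 1024    ┃          │          ┃       
                 ┗━━━━━━━━━━━━━━━━━━━━━┛       
                            ┃                  
                            ┃                  
━━━━━━━━━━━━━━━━━━━━━━━━━━━━┛                  


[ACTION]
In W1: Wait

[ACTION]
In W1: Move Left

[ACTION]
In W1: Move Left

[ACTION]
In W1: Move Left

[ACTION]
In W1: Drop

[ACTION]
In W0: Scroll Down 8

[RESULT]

                                               
                                               
━━━━━━━━━━━━━━━━━━━━━━━━━━━━┓                  
abContainer      ┏━━━━━━━━━━━━━━━━━━━━━┓       
─────────────────┃ Tetris              ┃       
onfig.yaml]│ data┠─────────────────────┨       
─────────────────┃          │Next:     ┃       
port: 3306       ┃          │ ░░       ┃       
timeout: 1024    ┃          │░░        ┃       
                 ┃          │          ┃       
                 ┃          │          ┃       
                 ┃          │          ┃       
                 ┃          │Score:    ┃       
                 ┃          │0         ┃       
                 ┃          │          ┃       
                 ┃          │          ┃       
                 ┃          │          ┃       
                 ┗━━━━━━━━━━━━━━━━━━━━━┛       
                            ┃                  
                            ┃                  
━━━━━━━━━━━━━━━━━━━━━━━━━━━━┛                  


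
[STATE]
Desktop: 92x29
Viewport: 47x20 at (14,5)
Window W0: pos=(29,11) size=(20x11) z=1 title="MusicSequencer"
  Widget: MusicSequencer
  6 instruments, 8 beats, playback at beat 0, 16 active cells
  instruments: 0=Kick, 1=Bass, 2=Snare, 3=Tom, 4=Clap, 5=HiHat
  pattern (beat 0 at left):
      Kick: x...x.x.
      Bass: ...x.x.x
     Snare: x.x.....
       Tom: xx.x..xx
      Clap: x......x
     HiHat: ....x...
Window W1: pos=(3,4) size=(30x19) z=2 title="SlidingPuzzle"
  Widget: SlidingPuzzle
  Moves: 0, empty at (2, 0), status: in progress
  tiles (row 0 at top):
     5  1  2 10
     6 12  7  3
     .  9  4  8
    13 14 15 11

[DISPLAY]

zzle              ┃                            
──────────────────┨                            
┬────┬────┐       ┃                            
│  2 │ 10 │       ┃                            
┼────┼────┤       ┃                            
│  7 │  3 │       ┃                            
┼────┼────┤       ┃━━━━━━━━━━━━━━━┓            
│  4 │  8 │       ┃sicSequencer   ┃            
┼────┼────┤       ┃───────────────┨            
│ 15 │ 11 │       ┃   ▼1234567    ┃            
┴────┴────┘       ┃ick█···█·█·    ┃            
                  ┃ass···█·█·█    ┃            
                  ┃are█·█·····    ┃            
                  ┃Tom██·█··██    ┃            
                  ┃lap█······█    ┃            
                  ┃Hat····█···    ┃            
                  ┃━━━━━━━━━━━━━━━┛            
━━━━━━━━━━━━━━━━━━┛                            
                                               
                                               


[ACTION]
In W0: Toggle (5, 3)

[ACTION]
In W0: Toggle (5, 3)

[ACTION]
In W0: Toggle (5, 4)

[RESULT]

zzle              ┃                            
──────────────────┨                            
┬────┬────┐       ┃                            
│  2 │ 10 │       ┃                            
┼────┼────┤       ┃                            
│  7 │  3 │       ┃                            
┼────┼────┤       ┃━━━━━━━━━━━━━━━┓            
│  4 │  8 │       ┃sicSequencer   ┃            
┼────┼────┤       ┃───────────────┨            
│ 15 │ 11 │       ┃   ▼1234567    ┃            
┴────┴────┘       ┃ick█···█·█·    ┃            
                  ┃ass···█·█·█    ┃            
                  ┃are█·█·····    ┃            
                  ┃Tom██·█··██    ┃            
                  ┃lap█······█    ┃            
                  ┃Hat········    ┃            
                  ┃━━━━━━━━━━━━━━━┛            
━━━━━━━━━━━━━━━━━━┛                            
                                               
                                               


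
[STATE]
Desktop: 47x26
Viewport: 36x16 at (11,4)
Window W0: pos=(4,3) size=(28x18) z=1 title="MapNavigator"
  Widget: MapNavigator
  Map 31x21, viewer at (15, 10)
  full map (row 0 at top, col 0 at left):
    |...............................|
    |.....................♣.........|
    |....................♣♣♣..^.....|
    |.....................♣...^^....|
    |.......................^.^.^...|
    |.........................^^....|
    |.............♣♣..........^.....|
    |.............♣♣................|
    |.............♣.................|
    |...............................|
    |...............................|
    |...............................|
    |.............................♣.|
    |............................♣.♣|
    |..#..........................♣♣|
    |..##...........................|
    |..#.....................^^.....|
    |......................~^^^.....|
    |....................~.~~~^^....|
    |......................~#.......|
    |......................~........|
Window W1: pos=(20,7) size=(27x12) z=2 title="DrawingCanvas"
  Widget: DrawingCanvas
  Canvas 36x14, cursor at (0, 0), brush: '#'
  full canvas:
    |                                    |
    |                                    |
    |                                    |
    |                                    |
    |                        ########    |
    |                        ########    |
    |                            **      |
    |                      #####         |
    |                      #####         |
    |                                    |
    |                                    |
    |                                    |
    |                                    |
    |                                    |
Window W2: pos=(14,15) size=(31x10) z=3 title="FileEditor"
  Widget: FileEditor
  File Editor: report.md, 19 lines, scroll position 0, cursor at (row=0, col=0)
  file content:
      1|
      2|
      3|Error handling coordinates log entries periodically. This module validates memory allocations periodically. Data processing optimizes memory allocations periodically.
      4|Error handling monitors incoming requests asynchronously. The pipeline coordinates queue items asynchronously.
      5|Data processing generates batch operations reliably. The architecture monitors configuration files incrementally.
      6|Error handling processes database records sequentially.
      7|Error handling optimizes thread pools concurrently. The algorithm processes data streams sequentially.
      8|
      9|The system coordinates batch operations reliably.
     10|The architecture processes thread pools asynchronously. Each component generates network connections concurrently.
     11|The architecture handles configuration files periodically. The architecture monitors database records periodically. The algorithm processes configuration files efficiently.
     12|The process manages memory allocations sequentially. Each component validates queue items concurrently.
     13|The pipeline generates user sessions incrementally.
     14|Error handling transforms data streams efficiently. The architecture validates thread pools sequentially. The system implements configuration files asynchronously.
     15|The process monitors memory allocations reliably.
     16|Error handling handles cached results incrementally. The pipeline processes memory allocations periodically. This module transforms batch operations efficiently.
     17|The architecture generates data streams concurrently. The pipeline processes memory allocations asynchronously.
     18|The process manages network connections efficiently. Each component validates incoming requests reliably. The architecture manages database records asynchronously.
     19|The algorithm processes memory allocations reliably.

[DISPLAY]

vigator             ┃               
────────────────────┨               
.............♣...^^.┃               
.........┏━━━━━━━━━━━━━━━━━━━━━━━━━┓
.........┃ DrawingCanvas           ┃
.....♣♣..┠─────────────────────────┨
.....♣♣..┃+                        ┃
.....♣...┃                         ┃
.........┃                         ┃
.......@.┃                         ┃
.........┃                        #┃
...┏━━━━━━━━━━━━━━━━━━━━━━━━━━━━━┓#┃
...┃ FileEditor                  ┃ ┃
...┠─────────────────────────────┨#┃
...┃█                           ▲┃━┛
...┃                            █┃  


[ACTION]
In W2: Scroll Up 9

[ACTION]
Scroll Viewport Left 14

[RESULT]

    ┃ MapNavigator             ┃    
    ┠──────────────────────────┨    
    ┃...................♣...^^.┃    
    ┃...............┏━━━━━━━━━━━━━━━
    ┃...............┃ DrawingCanvas 
    ┃...........♣♣..┠───────────────
    ┃...........♣♣..┃+              
    ┃...........♣...┃               
    ┃...............┃               
    ┃.............@.┃               
    ┃...............┃               
    ┃.........┏━━━━━━━━━━━━━━━━━━━━━
    ┃.........┃ FileEditor          
    ┃#........┠─────────────────────
    ┃##.......┃█                    
    ┃#........┃                     


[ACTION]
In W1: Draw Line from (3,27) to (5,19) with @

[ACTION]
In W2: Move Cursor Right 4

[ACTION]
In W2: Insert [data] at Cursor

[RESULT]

    ┃ MapNavigator             ┃    
    ┠──────────────────────────┨    
    ┃...................♣...^^.┃    
    ┃...............┏━━━━━━━━━━━━━━━
    ┃...............┃ DrawingCanvas 
    ┃...........♣♣..┠───────────────
    ┃...........♣♣..┃+              
    ┃...........♣...┃               
    ┃...............┃               
    ┃.............@.┃               
    ┃...............┃               
    ┃.........┏━━━━━━━━━━━━━━━━━━━━━
    ┃.........┃ FileEditor          
    ┃#........┠─────────────────────
    ┃##.......┃data█                
    ┃#........┃                     


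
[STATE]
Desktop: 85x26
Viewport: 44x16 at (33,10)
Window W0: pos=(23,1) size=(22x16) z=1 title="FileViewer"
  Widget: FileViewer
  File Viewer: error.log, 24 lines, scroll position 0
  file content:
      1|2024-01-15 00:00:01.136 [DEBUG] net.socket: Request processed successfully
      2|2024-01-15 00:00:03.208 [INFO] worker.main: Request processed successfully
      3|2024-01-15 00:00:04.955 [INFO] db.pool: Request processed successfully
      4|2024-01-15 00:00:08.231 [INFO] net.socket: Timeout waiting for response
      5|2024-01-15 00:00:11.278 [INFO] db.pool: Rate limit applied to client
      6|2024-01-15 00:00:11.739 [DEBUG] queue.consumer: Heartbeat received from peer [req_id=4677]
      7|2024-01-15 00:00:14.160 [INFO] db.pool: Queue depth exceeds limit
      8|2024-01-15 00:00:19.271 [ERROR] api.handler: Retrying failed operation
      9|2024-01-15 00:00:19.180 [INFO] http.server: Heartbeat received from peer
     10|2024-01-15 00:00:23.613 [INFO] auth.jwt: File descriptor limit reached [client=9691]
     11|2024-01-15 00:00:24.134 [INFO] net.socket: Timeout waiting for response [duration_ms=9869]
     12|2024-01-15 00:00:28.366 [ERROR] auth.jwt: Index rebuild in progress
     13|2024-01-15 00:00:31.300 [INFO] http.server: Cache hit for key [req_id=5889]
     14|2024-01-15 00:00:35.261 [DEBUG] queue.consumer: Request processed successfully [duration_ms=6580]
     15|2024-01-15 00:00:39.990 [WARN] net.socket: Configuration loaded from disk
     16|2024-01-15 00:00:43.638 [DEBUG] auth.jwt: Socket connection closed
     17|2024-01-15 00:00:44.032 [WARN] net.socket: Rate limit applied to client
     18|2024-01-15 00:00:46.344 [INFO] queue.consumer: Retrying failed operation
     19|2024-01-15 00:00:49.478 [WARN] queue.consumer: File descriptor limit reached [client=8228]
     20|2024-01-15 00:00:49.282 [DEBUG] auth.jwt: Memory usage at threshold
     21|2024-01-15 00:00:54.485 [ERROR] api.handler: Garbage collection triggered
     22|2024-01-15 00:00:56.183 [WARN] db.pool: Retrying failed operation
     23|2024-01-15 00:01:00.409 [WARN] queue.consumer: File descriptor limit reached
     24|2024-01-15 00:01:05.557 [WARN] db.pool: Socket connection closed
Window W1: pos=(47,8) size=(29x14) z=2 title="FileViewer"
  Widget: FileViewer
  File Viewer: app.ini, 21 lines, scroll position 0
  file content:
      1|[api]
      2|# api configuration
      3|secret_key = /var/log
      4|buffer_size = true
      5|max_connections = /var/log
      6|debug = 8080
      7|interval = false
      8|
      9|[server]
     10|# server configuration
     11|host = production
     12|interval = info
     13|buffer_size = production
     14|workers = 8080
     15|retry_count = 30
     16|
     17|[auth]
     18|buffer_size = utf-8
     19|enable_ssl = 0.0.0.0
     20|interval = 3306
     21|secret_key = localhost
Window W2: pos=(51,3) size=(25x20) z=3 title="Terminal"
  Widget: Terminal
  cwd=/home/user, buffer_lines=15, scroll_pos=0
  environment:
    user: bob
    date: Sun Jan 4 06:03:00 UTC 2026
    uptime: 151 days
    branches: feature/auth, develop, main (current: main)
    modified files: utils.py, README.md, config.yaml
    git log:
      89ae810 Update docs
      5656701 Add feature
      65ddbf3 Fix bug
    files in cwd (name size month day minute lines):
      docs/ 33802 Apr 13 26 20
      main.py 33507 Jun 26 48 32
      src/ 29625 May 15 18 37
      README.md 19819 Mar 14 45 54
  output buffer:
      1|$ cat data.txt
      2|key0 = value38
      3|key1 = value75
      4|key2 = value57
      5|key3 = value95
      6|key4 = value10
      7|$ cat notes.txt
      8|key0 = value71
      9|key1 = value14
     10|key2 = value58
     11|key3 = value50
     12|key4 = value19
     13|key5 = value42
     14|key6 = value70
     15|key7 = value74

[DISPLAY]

5 00:00:14░┃  ┠───┃key3 = value95         ┃ 
5 00:00:19░┃  ┃[ap┃key4 = value10         ┃ 
5 00:00:19░┃  ┃# a┃$ cat notes.txt        ┃ 
5 00:00:23░┃  ┃sec┃key0 = value71         ┃ 
5 00:00:24░┃  ┃buf┃key1 = value14         ┃ 
5 00:00:28▼┃  ┃max┃key2 = value58         ┃ 
━━━━━━━━━━━┛  ┃deb┃key3 = value50         ┃ 
              ┃int┃key4 = value19         ┃ 
              ┃   ┃key5 = value42         ┃ 
              ┃[se┃key6 = value70         ┃ 
              ┃# s┃key7 = value74         ┃ 
              ┗━━━┃$ █                    ┃ 
                  ┗━━━━━━━━━━━━━━━━━━━━━━━┛ 
                                            
                                            
                                            


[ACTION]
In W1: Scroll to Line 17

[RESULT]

5 00:00:14░┃  ┠───┃key3 = value95         ┃ 
5 00:00:19░┃  ┃int┃key4 = value10         ┃ 
5 00:00:19░┃  ┃buf┃$ cat notes.txt        ┃ 
5 00:00:23░┃  ┃wor┃key0 = value71         ┃ 
5 00:00:24░┃  ┃ret┃key1 = value14         ┃ 
5 00:00:28▼┃  ┃   ┃key2 = value58         ┃ 
━━━━━━━━━━━┛  ┃[au┃key3 = value50         ┃ 
              ┃buf┃key4 = value19         ┃ 
              ┃ena┃key5 = value42         ┃ 
              ┃int┃key6 = value70         ┃ 
              ┃sec┃key7 = value74         ┃ 
              ┗━━━┃$ █                    ┃ 
                  ┗━━━━━━━━━━━━━━━━━━━━━━━┛ 
                                            
                                            
                                            


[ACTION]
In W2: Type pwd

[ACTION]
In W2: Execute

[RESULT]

5 00:00:14░┃  ┠───┃$ cat notes.txt        ┃ 
5 00:00:19░┃  ┃int┃key0 = value71         ┃ 
5 00:00:19░┃  ┃buf┃key1 = value14         ┃ 
5 00:00:23░┃  ┃wor┃key2 = value58         ┃ 
5 00:00:24░┃  ┃ret┃key3 = value50         ┃ 
5 00:00:28▼┃  ┃   ┃key4 = value19         ┃ 
━━━━━━━━━━━┛  ┃[au┃key5 = value42         ┃ 
              ┃buf┃key6 = value70         ┃ 
              ┃ena┃key7 = value74         ┃ 
              ┃int┃$ pwd                  ┃ 
              ┃sec┃/home/user             ┃ 
              ┗━━━┃$ █                    ┃ 
                  ┗━━━━━━━━━━━━━━━━━━━━━━━┛ 
                                            
                                            
                                            


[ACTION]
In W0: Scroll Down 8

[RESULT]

5 00:00:39░┃  ┠───┃$ cat notes.txt        ┃ 
5 00:00:43█┃  ┃int┃key0 = value71         ┃ 
5 00:00:44░┃  ┃buf┃key1 = value14         ┃ 
5 00:00:46░┃  ┃wor┃key2 = value58         ┃ 
5 00:00:49░┃  ┃ret┃key3 = value50         ┃ 
5 00:00:49▼┃  ┃   ┃key4 = value19         ┃ 
━━━━━━━━━━━┛  ┃[au┃key5 = value42         ┃ 
              ┃buf┃key6 = value70         ┃ 
              ┃ena┃key7 = value74         ┃ 
              ┃int┃$ pwd                  ┃ 
              ┃sec┃/home/user             ┃ 
              ┗━━━┃$ █                    ┃ 
                  ┗━━━━━━━━━━━━━━━━━━━━━━━┛ 
                                            
                                            
                                            


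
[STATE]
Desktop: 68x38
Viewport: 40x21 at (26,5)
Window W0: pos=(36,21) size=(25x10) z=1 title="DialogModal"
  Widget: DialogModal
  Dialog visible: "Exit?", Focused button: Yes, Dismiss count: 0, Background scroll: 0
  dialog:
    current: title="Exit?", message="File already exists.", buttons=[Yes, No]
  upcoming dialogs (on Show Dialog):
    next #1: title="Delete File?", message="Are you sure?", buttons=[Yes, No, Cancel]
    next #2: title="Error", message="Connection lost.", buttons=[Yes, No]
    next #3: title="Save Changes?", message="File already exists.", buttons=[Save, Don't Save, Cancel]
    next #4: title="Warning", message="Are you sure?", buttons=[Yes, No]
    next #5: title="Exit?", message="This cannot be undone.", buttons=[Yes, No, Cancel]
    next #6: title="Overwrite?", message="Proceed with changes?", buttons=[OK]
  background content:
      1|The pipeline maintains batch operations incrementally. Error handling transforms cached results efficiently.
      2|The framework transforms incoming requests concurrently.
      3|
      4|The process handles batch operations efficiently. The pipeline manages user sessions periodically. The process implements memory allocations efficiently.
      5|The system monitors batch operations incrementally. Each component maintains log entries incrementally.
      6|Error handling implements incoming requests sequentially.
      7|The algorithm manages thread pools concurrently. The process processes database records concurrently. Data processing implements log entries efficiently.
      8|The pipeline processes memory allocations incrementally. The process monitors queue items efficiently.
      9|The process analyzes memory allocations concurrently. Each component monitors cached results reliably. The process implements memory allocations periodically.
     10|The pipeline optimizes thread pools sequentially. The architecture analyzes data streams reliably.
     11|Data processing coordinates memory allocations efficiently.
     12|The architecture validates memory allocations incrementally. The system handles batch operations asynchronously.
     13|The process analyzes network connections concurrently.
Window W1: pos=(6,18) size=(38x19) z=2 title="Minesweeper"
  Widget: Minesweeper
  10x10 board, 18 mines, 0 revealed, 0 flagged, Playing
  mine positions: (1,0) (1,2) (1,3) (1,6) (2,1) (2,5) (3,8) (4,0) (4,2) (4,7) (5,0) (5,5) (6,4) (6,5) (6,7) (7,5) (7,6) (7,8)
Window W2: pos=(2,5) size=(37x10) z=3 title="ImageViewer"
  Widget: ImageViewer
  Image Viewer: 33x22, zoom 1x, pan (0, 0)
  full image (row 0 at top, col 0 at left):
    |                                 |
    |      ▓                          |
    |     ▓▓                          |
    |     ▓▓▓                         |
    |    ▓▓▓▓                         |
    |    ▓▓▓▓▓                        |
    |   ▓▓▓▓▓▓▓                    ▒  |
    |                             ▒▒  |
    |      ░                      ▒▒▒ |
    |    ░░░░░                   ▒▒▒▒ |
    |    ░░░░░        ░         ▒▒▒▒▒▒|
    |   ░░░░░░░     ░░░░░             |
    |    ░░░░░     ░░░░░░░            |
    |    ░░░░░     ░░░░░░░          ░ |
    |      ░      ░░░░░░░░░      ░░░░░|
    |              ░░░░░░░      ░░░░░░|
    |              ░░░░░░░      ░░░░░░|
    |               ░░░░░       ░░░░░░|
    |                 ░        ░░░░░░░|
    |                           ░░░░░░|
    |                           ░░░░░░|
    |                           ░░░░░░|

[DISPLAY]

━━━━━━━━━━━━┓                           
            ┃                           
────────────┨                           
            ┃                           
            ┃                           
            ┃                           
            ┃                           
            ┃                           
            ┃                           
━━━━━━━━━━━━┛                           
                                        
                                        
                                        
━━━━━━━━━━━━━━━━━┓                      
                 ┃                      
─────────────────┨                      
                 ┃━━━━━━━━━━━━━━━━┓     
                 ┃Modal           ┃     
                 ┃────────────────┨     
                 ┃─────────────┐s ┃     
                 ┃  Exit?      │rm┃     


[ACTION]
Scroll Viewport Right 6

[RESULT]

━━━━━━━━━━┓                             
          ┃                             
──────────┨                             
          ┃                             
          ┃                             
          ┃                             
          ┃                             
          ┃                             
          ┃                             
━━━━━━━━━━┛                             
                                        
                                        
                                        
━━━━━━━━━━━━━━━┓                        
               ┃                        
───────────────┨                        
               ┃━━━━━━━━━━━━━━━━┓       
               ┃Modal           ┃       
               ┃────────────────┨       
               ┃─────────────┐s ┃       
               ┃  Exit?      │rm┃       


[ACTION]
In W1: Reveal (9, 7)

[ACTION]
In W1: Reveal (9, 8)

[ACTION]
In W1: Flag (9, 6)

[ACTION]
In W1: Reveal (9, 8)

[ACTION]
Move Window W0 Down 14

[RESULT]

━━━━━━━━━━┓                             
          ┃                             
──────────┨                             
          ┃                             
          ┃                             
          ┃                             
          ┃                             
          ┃                             
          ┃                             
━━━━━━━━━━┛                             
                                        
                                        
                                        
━━━━━━━━━━━━━━━┓                        
               ┃                        
───────────────┨                        
               ┃                        
               ┃                        
               ┃                        
               ┃                        
               ┃                        
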